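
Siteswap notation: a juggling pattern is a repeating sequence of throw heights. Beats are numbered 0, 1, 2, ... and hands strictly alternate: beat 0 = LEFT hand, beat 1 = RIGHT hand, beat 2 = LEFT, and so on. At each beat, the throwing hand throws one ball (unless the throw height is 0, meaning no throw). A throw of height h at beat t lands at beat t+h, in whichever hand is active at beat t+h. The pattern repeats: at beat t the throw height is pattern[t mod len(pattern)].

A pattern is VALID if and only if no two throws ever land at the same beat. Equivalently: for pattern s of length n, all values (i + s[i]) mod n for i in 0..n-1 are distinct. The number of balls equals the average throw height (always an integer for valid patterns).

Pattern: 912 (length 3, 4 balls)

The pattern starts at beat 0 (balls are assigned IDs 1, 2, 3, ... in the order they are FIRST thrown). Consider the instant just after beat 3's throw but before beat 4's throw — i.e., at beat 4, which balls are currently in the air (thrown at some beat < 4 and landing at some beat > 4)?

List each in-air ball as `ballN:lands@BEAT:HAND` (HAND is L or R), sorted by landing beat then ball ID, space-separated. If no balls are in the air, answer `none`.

Answer: ball1:lands@9:R ball3:lands@12:L

Derivation:
Beat 0 (L): throw ball1 h=9 -> lands@9:R; in-air after throw: [b1@9:R]
Beat 1 (R): throw ball2 h=1 -> lands@2:L; in-air after throw: [b2@2:L b1@9:R]
Beat 2 (L): throw ball2 h=2 -> lands@4:L; in-air after throw: [b2@4:L b1@9:R]
Beat 3 (R): throw ball3 h=9 -> lands@12:L; in-air after throw: [b2@4:L b1@9:R b3@12:L]
Beat 4 (L): throw ball2 h=1 -> lands@5:R; in-air after throw: [b2@5:R b1@9:R b3@12:L]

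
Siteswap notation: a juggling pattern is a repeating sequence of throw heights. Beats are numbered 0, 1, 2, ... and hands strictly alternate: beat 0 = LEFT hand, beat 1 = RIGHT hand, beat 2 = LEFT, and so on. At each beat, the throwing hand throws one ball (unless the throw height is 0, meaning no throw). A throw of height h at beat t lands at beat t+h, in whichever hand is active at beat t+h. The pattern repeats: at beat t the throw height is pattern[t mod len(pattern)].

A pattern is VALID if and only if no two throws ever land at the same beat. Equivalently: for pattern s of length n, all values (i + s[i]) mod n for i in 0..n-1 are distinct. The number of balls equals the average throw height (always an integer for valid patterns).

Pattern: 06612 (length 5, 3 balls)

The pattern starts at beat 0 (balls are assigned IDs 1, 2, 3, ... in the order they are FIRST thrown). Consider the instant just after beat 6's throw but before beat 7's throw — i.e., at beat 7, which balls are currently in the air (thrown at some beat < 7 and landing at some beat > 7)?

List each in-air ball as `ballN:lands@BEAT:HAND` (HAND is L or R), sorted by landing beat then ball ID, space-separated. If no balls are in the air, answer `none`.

Beat 1 (R): throw ball1 h=6 -> lands@7:R; in-air after throw: [b1@7:R]
Beat 2 (L): throw ball2 h=6 -> lands@8:L; in-air after throw: [b1@7:R b2@8:L]
Beat 3 (R): throw ball3 h=1 -> lands@4:L; in-air after throw: [b3@4:L b1@7:R b2@8:L]
Beat 4 (L): throw ball3 h=2 -> lands@6:L; in-air after throw: [b3@6:L b1@7:R b2@8:L]
Beat 6 (L): throw ball3 h=6 -> lands@12:L; in-air after throw: [b1@7:R b2@8:L b3@12:L]
Beat 7 (R): throw ball1 h=6 -> lands@13:R; in-air after throw: [b2@8:L b3@12:L b1@13:R]

Answer: ball2:lands@8:L ball3:lands@12:L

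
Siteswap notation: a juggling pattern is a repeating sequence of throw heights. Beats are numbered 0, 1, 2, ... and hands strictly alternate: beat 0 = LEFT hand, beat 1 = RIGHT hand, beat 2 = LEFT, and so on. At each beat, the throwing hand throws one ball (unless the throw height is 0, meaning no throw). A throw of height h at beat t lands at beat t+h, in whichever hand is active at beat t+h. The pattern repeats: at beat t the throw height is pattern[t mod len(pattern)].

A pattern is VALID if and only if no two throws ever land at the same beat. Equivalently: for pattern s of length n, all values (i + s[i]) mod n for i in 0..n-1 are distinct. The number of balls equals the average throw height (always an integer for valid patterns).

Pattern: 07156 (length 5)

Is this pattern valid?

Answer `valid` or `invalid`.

i=0: (i + s[i]) mod n = (0 + 0) mod 5 = 0
i=1: (i + s[i]) mod n = (1 + 7) mod 5 = 3
i=2: (i + s[i]) mod n = (2 + 1) mod 5 = 3
i=3: (i + s[i]) mod n = (3 + 5) mod 5 = 3
i=4: (i + s[i]) mod n = (4 + 6) mod 5 = 0
Residues: [0, 3, 3, 3, 0], distinct: False

Answer: invalid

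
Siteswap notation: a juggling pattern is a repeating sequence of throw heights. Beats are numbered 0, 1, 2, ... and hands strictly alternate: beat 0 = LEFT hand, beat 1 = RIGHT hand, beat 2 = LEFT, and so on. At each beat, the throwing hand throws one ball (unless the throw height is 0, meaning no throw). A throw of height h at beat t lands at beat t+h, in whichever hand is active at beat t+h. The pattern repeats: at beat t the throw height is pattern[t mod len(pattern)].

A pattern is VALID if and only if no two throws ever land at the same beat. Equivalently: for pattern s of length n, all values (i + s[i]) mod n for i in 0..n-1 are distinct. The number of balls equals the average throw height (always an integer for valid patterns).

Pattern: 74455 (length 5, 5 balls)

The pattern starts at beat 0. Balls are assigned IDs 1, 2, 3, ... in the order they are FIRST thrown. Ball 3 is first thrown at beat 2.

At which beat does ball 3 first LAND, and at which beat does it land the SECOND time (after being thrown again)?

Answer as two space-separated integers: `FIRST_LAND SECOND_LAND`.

Beat 0 (L): throw ball1 h=7 -> lands@7:R; in-air after throw: [b1@7:R]
Beat 1 (R): throw ball2 h=4 -> lands@5:R; in-air after throw: [b2@5:R b1@7:R]
Beat 2 (L): throw ball3 h=4 -> lands@6:L; in-air after throw: [b2@5:R b3@6:L b1@7:R]
Beat 3 (R): throw ball4 h=5 -> lands@8:L; in-air after throw: [b2@5:R b3@6:L b1@7:R b4@8:L]
Beat 4 (L): throw ball5 h=5 -> lands@9:R; in-air after throw: [b2@5:R b3@6:L b1@7:R b4@8:L b5@9:R]
Beat 5 (R): throw ball2 h=7 -> lands@12:L; in-air after throw: [b3@6:L b1@7:R b4@8:L b5@9:R b2@12:L]
Beat 6 (L): throw ball3 h=4 -> lands@10:L; in-air after throw: [b1@7:R b4@8:L b5@9:R b3@10:L b2@12:L]
Beat 7 (R): throw ball1 h=4 -> lands@11:R; in-air after throw: [b4@8:L b5@9:R b3@10:L b1@11:R b2@12:L]
Beat 8 (L): throw ball4 h=5 -> lands@13:R; in-air after throw: [b5@9:R b3@10:L b1@11:R b2@12:L b4@13:R]
Beat 9 (R): throw ball5 h=5 -> lands@14:L; in-air after throw: [b3@10:L b1@11:R b2@12:L b4@13:R b5@14:L]
Beat 10 (L): throw ball3 h=7 -> lands@17:R; in-air after throw: [b1@11:R b2@12:L b4@13:R b5@14:L b3@17:R]
Ball 3: thrown@2 h=4 -> first land @6; rethrown@6 h=4 -> second land @10

Answer: 6 10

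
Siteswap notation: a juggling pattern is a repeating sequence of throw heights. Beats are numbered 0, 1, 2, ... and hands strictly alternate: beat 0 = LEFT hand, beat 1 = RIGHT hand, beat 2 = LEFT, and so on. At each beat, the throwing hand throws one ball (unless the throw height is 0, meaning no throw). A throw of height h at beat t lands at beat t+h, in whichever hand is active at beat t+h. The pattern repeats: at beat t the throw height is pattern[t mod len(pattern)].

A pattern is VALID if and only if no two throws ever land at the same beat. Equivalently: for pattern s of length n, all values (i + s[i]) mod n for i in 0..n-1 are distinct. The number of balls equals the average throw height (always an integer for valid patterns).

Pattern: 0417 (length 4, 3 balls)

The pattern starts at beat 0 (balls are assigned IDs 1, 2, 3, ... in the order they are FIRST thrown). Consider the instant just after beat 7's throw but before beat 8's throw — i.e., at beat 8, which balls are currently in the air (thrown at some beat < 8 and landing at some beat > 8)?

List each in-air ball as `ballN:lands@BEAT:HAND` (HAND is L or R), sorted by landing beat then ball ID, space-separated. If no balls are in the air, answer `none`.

Answer: ball1:lands@9:R ball2:lands@10:L ball3:lands@14:L

Derivation:
Beat 1 (R): throw ball1 h=4 -> lands@5:R; in-air after throw: [b1@5:R]
Beat 2 (L): throw ball2 h=1 -> lands@3:R; in-air after throw: [b2@3:R b1@5:R]
Beat 3 (R): throw ball2 h=7 -> lands@10:L; in-air after throw: [b1@5:R b2@10:L]
Beat 5 (R): throw ball1 h=4 -> lands@9:R; in-air after throw: [b1@9:R b2@10:L]
Beat 6 (L): throw ball3 h=1 -> lands@7:R; in-air after throw: [b3@7:R b1@9:R b2@10:L]
Beat 7 (R): throw ball3 h=7 -> lands@14:L; in-air after throw: [b1@9:R b2@10:L b3@14:L]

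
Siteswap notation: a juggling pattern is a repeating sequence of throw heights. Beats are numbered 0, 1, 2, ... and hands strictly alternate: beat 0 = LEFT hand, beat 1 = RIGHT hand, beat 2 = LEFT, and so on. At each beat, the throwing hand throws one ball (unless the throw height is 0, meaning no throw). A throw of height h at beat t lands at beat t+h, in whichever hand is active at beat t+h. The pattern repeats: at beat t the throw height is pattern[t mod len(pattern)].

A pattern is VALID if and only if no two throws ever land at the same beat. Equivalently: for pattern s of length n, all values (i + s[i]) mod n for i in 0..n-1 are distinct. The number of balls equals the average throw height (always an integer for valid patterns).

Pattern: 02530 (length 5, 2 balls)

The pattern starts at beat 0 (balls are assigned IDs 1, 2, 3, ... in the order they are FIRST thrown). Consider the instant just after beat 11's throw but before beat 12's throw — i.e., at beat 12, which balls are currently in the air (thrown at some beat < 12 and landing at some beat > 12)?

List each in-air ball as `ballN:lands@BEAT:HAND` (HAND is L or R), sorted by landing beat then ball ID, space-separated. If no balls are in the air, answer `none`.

Answer: ball1:lands@13:R

Derivation:
Beat 1 (R): throw ball1 h=2 -> lands@3:R; in-air after throw: [b1@3:R]
Beat 2 (L): throw ball2 h=5 -> lands@7:R; in-air after throw: [b1@3:R b2@7:R]
Beat 3 (R): throw ball1 h=3 -> lands@6:L; in-air after throw: [b1@6:L b2@7:R]
Beat 6 (L): throw ball1 h=2 -> lands@8:L; in-air after throw: [b2@7:R b1@8:L]
Beat 7 (R): throw ball2 h=5 -> lands@12:L; in-air after throw: [b1@8:L b2@12:L]
Beat 8 (L): throw ball1 h=3 -> lands@11:R; in-air after throw: [b1@11:R b2@12:L]
Beat 11 (R): throw ball1 h=2 -> lands@13:R; in-air after throw: [b2@12:L b1@13:R]
Beat 12 (L): throw ball2 h=5 -> lands@17:R; in-air after throw: [b1@13:R b2@17:R]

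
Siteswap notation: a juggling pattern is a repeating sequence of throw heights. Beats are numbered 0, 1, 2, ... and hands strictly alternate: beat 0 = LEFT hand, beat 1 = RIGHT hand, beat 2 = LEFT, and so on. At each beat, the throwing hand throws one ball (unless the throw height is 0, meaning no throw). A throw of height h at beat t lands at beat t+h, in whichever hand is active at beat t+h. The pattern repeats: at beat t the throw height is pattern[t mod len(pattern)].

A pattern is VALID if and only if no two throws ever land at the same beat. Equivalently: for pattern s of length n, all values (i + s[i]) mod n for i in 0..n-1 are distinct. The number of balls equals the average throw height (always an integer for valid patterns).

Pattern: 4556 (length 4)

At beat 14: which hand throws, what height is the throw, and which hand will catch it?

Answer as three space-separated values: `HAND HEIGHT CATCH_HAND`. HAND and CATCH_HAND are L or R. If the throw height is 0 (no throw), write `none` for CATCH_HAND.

Beat 14: 14 mod 2 = 0, so hand = L
Throw height = pattern[14 mod 4] = pattern[2] = 5
Lands at beat 14+5=19, 19 mod 2 = 1, so catch hand = R

Answer: L 5 R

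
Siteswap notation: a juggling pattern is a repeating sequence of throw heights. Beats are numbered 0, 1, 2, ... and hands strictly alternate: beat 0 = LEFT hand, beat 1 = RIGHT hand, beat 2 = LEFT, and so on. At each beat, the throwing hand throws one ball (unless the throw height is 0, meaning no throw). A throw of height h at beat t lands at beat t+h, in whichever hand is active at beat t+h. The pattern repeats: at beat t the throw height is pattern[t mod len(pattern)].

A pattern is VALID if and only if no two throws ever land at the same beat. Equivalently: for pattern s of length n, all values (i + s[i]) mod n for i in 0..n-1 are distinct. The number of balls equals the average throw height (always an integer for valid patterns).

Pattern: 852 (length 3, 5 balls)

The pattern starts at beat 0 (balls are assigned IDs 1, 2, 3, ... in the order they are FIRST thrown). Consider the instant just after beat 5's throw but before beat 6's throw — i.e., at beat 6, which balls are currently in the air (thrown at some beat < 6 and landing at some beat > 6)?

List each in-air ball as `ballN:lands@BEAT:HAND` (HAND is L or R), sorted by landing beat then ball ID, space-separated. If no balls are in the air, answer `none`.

Beat 0 (L): throw ball1 h=8 -> lands@8:L; in-air after throw: [b1@8:L]
Beat 1 (R): throw ball2 h=5 -> lands@6:L; in-air after throw: [b2@6:L b1@8:L]
Beat 2 (L): throw ball3 h=2 -> lands@4:L; in-air after throw: [b3@4:L b2@6:L b1@8:L]
Beat 3 (R): throw ball4 h=8 -> lands@11:R; in-air after throw: [b3@4:L b2@6:L b1@8:L b4@11:R]
Beat 4 (L): throw ball3 h=5 -> lands@9:R; in-air after throw: [b2@6:L b1@8:L b3@9:R b4@11:R]
Beat 5 (R): throw ball5 h=2 -> lands@7:R; in-air after throw: [b2@6:L b5@7:R b1@8:L b3@9:R b4@11:R]
Beat 6 (L): throw ball2 h=8 -> lands@14:L; in-air after throw: [b5@7:R b1@8:L b3@9:R b4@11:R b2@14:L]

Answer: ball5:lands@7:R ball1:lands@8:L ball3:lands@9:R ball4:lands@11:R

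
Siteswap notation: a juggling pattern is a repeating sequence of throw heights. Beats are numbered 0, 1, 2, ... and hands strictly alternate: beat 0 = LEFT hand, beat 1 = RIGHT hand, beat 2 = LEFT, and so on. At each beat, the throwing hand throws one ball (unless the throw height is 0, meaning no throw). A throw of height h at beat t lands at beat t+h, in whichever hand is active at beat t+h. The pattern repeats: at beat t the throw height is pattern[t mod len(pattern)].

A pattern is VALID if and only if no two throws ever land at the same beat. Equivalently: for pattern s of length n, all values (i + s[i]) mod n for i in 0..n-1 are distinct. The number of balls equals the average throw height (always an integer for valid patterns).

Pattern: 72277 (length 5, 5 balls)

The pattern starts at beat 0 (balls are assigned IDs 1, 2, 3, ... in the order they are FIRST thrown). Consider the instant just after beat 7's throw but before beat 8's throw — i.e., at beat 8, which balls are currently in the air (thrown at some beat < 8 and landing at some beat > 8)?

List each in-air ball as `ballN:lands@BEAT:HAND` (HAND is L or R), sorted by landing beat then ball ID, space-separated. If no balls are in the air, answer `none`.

Answer: ball1:lands@9:R ball2:lands@10:L ball3:lands@11:R ball4:lands@12:L

Derivation:
Beat 0 (L): throw ball1 h=7 -> lands@7:R; in-air after throw: [b1@7:R]
Beat 1 (R): throw ball2 h=2 -> lands@3:R; in-air after throw: [b2@3:R b1@7:R]
Beat 2 (L): throw ball3 h=2 -> lands@4:L; in-air after throw: [b2@3:R b3@4:L b1@7:R]
Beat 3 (R): throw ball2 h=7 -> lands@10:L; in-air after throw: [b3@4:L b1@7:R b2@10:L]
Beat 4 (L): throw ball3 h=7 -> lands@11:R; in-air after throw: [b1@7:R b2@10:L b3@11:R]
Beat 5 (R): throw ball4 h=7 -> lands@12:L; in-air after throw: [b1@7:R b2@10:L b3@11:R b4@12:L]
Beat 6 (L): throw ball5 h=2 -> lands@8:L; in-air after throw: [b1@7:R b5@8:L b2@10:L b3@11:R b4@12:L]
Beat 7 (R): throw ball1 h=2 -> lands@9:R; in-air after throw: [b5@8:L b1@9:R b2@10:L b3@11:R b4@12:L]
Beat 8 (L): throw ball5 h=7 -> lands@15:R; in-air after throw: [b1@9:R b2@10:L b3@11:R b4@12:L b5@15:R]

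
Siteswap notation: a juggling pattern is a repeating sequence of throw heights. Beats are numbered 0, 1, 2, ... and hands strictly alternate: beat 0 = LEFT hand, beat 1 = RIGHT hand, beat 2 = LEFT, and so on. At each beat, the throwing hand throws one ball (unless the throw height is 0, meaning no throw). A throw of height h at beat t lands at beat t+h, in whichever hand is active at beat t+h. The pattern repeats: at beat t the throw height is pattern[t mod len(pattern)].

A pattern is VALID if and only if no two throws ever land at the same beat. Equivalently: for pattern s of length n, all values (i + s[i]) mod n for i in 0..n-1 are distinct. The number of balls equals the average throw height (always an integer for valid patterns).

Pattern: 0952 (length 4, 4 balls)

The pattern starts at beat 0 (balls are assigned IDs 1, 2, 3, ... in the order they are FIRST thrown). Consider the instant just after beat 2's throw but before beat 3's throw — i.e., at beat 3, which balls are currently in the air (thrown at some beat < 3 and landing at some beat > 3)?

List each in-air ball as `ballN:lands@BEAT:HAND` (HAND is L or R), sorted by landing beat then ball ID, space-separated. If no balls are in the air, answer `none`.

Beat 1 (R): throw ball1 h=9 -> lands@10:L; in-air after throw: [b1@10:L]
Beat 2 (L): throw ball2 h=5 -> lands@7:R; in-air after throw: [b2@7:R b1@10:L]
Beat 3 (R): throw ball3 h=2 -> lands@5:R; in-air after throw: [b3@5:R b2@7:R b1@10:L]

Answer: ball2:lands@7:R ball1:lands@10:L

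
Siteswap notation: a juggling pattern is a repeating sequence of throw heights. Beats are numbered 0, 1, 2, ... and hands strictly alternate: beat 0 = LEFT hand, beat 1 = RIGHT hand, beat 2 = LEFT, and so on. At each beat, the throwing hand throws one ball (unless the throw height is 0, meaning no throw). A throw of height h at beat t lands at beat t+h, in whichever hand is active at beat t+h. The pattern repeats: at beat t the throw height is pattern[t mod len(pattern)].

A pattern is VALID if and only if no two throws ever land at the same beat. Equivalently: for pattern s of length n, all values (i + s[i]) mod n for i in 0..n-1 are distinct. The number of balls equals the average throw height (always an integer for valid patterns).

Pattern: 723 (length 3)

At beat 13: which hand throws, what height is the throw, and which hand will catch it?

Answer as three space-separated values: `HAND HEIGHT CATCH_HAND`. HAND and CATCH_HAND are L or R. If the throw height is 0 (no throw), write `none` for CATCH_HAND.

Beat 13: 13 mod 2 = 1, so hand = R
Throw height = pattern[13 mod 3] = pattern[1] = 2
Lands at beat 13+2=15, 15 mod 2 = 1, so catch hand = R

Answer: R 2 R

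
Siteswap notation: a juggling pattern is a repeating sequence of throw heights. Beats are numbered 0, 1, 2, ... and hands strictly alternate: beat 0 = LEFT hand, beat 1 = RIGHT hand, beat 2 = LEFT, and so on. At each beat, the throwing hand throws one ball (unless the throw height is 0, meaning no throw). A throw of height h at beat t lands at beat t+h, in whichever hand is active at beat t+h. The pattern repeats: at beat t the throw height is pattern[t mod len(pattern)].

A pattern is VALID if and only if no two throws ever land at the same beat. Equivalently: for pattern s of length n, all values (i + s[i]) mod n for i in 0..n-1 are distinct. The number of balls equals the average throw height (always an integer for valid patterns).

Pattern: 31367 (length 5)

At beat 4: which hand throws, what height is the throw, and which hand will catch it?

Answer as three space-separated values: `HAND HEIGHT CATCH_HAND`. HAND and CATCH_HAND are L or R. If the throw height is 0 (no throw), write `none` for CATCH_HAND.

Answer: L 7 R

Derivation:
Beat 4: 4 mod 2 = 0, so hand = L
Throw height = pattern[4 mod 5] = pattern[4] = 7
Lands at beat 4+7=11, 11 mod 2 = 1, so catch hand = R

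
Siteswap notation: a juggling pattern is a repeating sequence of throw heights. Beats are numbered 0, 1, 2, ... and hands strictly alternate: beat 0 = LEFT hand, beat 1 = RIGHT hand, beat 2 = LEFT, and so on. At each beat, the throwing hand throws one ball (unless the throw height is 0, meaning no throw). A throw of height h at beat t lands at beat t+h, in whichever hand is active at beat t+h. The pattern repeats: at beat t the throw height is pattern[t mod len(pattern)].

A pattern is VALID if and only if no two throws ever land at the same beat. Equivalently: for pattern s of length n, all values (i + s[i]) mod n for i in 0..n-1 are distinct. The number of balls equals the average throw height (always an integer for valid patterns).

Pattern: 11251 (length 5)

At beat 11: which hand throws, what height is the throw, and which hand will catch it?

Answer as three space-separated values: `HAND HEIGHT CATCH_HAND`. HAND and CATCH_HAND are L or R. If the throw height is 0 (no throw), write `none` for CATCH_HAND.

Answer: R 1 L

Derivation:
Beat 11: 11 mod 2 = 1, so hand = R
Throw height = pattern[11 mod 5] = pattern[1] = 1
Lands at beat 11+1=12, 12 mod 2 = 0, so catch hand = L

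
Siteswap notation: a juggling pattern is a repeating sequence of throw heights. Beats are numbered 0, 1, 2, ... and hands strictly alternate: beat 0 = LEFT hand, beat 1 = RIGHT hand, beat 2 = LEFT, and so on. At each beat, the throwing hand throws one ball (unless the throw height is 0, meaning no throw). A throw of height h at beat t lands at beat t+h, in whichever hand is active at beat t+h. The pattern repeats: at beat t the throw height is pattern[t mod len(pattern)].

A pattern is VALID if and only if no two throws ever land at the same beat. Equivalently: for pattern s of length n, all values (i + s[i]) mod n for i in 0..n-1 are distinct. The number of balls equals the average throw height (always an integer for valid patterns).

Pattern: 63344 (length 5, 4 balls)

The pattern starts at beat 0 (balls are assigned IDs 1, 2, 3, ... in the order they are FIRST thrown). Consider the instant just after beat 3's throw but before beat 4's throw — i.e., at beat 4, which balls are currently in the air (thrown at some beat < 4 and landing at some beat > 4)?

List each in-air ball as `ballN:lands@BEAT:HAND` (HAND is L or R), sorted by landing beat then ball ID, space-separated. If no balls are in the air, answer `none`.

Answer: ball3:lands@5:R ball1:lands@6:L ball4:lands@7:R

Derivation:
Beat 0 (L): throw ball1 h=6 -> lands@6:L; in-air after throw: [b1@6:L]
Beat 1 (R): throw ball2 h=3 -> lands@4:L; in-air after throw: [b2@4:L b1@6:L]
Beat 2 (L): throw ball3 h=3 -> lands@5:R; in-air after throw: [b2@4:L b3@5:R b1@6:L]
Beat 3 (R): throw ball4 h=4 -> lands@7:R; in-air after throw: [b2@4:L b3@5:R b1@6:L b4@7:R]
Beat 4 (L): throw ball2 h=4 -> lands@8:L; in-air after throw: [b3@5:R b1@6:L b4@7:R b2@8:L]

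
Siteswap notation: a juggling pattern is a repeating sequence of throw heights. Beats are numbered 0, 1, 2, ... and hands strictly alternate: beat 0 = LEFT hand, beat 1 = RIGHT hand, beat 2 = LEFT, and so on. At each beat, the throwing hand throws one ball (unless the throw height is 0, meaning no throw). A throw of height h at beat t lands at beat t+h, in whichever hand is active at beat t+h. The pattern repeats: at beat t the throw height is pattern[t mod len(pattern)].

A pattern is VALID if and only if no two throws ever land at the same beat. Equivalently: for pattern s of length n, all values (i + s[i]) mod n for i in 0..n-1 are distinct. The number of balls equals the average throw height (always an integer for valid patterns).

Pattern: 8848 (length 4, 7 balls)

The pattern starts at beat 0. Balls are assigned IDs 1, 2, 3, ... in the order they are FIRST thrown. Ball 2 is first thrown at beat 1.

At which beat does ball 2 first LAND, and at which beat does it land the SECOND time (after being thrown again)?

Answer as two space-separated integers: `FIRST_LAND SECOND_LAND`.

Answer: 9 17

Derivation:
Beat 0 (L): throw ball1 h=8 -> lands@8:L; in-air after throw: [b1@8:L]
Beat 1 (R): throw ball2 h=8 -> lands@9:R; in-air after throw: [b1@8:L b2@9:R]
Beat 2 (L): throw ball3 h=4 -> lands@6:L; in-air after throw: [b3@6:L b1@8:L b2@9:R]
Beat 3 (R): throw ball4 h=8 -> lands@11:R; in-air after throw: [b3@6:L b1@8:L b2@9:R b4@11:R]
Beat 4 (L): throw ball5 h=8 -> lands@12:L; in-air after throw: [b3@6:L b1@8:L b2@9:R b4@11:R b5@12:L]
Beat 5 (R): throw ball6 h=8 -> lands@13:R; in-air after throw: [b3@6:L b1@8:L b2@9:R b4@11:R b5@12:L b6@13:R]
Beat 6 (L): throw ball3 h=4 -> lands@10:L; in-air after throw: [b1@8:L b2@9:R b3@10:L b4@11:R b5@12:L b6@13:R]
Beat 7 (R): throw ball7 h=8 -> lands@15:R; in-air after throw: [b1@8:L b2@9:R b3@10:L b4@11:R b5@12:L b6@13:R b7@15:R]
Beat 8 (L): throw ball1 h=8 -> lands@16:L; in-air after throw: [b2@9:R b3@10:L b4@11:R b5@12:L b6@13:R b7@15:R b1@16:L]
Beat 9 (R): throw ball2 h=8 -> lands@17:R; in-air after throw: [b3@10:L b4@11:R b5@12:L b6@13:R b7@15:R b1@16:L b2@17:R]
Beat 10 (L): throw ball3 h=4 -> lands@14:L; in-air after throw: [b4@11:R b5@12:L b6@13:R b3@14:L b7@15:R b1@16:L b2@17:R]
Beat 11 (R): throw ball4 h=8 -> lands@19:R; in-air after throw: [b5@12:L b6@13:R b3@14:L b7@15:R b1@16:L b2@17:R b4@19:R]
Beat 12 (L): throw ball5 h=8 -> lands@20:L; in-air after throw: [b6@13:R b3@14:L b7@15:R b1@16:L b2@17:R b4@19:R b5@20:L]
Beat 13 (R): throw ball6 h=8 -> lands@21:R; in-air after throw: [b3@14:L b7@15:R b1@16:L b2@17:R b4@19:R b5@20:L b6@21:R]
Beat 14 (L): throw ball3 h=4 -> lands@18:L; in-air after throw: [b7@15:R b1@16:L b2@17:R b3@18:L b4@19:R b5@20:L b6@21:R]
Beat 15 (R): throw ball7 h=8 -> lands@23:R; in-air after throw: [b1@16:L b2@17:R b3@18:L b4@19:R b5@20:L b6@21:R b7@23:R]
Beat 16 (L): throw ball1 h=8 -> lands@24:L; in-air after throw: [b2@17:R b3@18:L b4@19:R b5@20:L b6@21:R b7@23:R b1@24:L]
Beat 17 (R): throw ball2 h=8 -> lands@25:R; in-air after throw: [b3@18:L b4@19:R b5@20:L b6@21:R b7@23:R b1@24:L b2@25:R]
Ball 2: thrown@1 h=8 -> first land @9; rethrown@9 h=8 -> second land @17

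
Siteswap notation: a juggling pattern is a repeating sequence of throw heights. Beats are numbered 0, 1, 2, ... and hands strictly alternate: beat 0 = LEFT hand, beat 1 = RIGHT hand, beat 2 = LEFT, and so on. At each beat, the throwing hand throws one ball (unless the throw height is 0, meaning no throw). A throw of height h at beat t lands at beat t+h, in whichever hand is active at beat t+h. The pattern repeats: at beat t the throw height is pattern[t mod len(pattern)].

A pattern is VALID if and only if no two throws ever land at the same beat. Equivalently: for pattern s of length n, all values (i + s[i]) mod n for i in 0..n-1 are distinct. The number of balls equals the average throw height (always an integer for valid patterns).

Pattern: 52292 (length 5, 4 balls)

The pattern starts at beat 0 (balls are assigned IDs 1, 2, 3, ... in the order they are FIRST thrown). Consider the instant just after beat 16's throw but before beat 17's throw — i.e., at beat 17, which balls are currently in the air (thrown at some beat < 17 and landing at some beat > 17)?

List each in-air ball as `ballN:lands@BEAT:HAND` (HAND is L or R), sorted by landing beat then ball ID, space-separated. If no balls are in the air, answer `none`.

Answer: ball2:lands@18:L ball1:lands@20:L ball4:lands@22:L

Derivation:
Beat 0 (L): throw ball1 h=5 -> lands@5:R; in-air after throw: [b1@5:R]
Beat 1 (R): throw ball2 h=2 -> lands@3:R; in-air after throw: [b2@3:R b1@5:R]
Beat 2 (L): throw ball3 h=2 -> lands@4:L; in-air after throw: [b2@3:R b3@4:L b1@5:R]
Beat 3 (R): throw ball2 h=9 -> lands@12:L; in-air after throw: [b3@4:L b1@5:R b2@12:L]
Beat 4 (L): throw ball3 h=2 -> lands@6:L; in-air after throw: [b1@5:R b3@6:L b2@12:L]
Beat 5 (R): throw ball1 h=5 -> lands@10:L; in-air after throw: [b3@6:L b1@10:L b2@12:L]
Beat 6 (L): throw ball3 h=2 -> lands@8:L; in-air after throw: [b3@8:L b1@10:L b2@12:L]
Beat 7 (R): throw ball4 h=2 -> lands@9:R; in-air after throw: [b3@8:L b4@9:R b1@10:L b2@12:L]
Beat 8 (L): throw ball3 h=9 -> lands@17:R; in-air after throw: [b4@9:R b1@10:L b2@12:L b3@17:R]
Beat 9 (R): throw ball4 h=2 -> lands@11:R; in-air after throw: [b1@10:L b4@11:R b2@12:L b3@17:R]
Beat 10 (L): throw ball1 h=5 -> lands@15:R; in-air after throw: [b4@11:R b2@12:L b1@15:R b3@17:R]
Beat 11 (R): throw ball4 h=2 -> lands@13:R; in-air after throw: [b2@12:L b4@13:R b1@15:R b3@17:R]
Beat 12 (L): throw ball2 h=2 -> lands@14:L; in-air after throw: [b4@13:R b2@14:L b1@15:R b3@17:R]
Beat 13 (R): throw ball4 h=9 -> lands@22:L; in-air after throw: [b2@14:L b1@15:R b3@17:R b4@22:L]
Beat 14 (L): throw ball2 h=2 -> lands@16:L; in-air after throw: [b1@15:R b2@16:L b3@17:R b4@22:L]
Beat 15 (R): throw ball1 h=5 -> lands@20:L; in-air after throw: [b2@16:L b3@17:R b1@20:L b4@22:L]
Beat 16 (L): throw ball2 h=2 -> lands@18:L; in-air after throw: [b3@17:R b2@18:L b1@20:L b4@22:L]
Beat 17 (R): throw ball3 h=2 -> lands@19:R; in-air after throw: [b2@18:L b3@19:R b1@20:L b4@22:L]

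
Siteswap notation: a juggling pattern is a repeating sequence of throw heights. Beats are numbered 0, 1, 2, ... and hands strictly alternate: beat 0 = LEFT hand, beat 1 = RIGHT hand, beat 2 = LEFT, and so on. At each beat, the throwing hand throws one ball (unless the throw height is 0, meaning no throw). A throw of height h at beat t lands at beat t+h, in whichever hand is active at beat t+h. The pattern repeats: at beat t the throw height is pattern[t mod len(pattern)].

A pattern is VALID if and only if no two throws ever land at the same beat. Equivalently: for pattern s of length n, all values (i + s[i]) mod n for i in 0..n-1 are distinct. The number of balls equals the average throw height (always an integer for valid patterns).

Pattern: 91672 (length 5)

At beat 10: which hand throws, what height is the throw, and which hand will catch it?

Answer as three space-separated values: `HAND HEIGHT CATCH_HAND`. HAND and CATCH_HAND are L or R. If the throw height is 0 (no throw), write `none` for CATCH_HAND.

Beat 10: 10 mod 2 = 0, so hand = L
Throw height = pattern[10 mod 5] = pattern[0] = 9
Lands at beat 10+9=19, 19 mod 2 = 1, so catch hand = R

Answer: L 9 R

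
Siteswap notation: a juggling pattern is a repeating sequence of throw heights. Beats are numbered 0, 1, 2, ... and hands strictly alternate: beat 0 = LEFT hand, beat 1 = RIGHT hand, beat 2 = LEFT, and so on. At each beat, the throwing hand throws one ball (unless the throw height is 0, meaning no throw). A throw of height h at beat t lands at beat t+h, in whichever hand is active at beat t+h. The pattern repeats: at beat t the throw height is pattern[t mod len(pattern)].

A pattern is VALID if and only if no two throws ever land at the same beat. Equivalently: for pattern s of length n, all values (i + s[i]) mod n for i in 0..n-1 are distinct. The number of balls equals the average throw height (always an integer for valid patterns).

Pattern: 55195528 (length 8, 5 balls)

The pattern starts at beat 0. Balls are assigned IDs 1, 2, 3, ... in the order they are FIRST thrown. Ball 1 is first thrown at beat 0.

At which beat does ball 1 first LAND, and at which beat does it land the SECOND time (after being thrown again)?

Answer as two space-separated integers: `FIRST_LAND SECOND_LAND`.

Answer: 5 10

Derivation:
Beat 0 (L): throw ball1 h=5 -> lands@5:R; in-air after throw: [b1@5:R]
Beat 1 (R): throw ball2 h=5 -> lands@6:L; in-air after throw: [b1@5:R b2@6:L]
Beat 2 (L): throw ball3 h=1 -> lands@3:R; in-air after throw: [b3@3:R b1@5:R b2@6:L]
Beat 3 (R): throw ball3 h=9 -> lands@12:L; in-air after throw: [b1@5:R b2@6:L b3@12:L]
Beat 4 (L): throw ball4 h=5 -> lands@9:R; in-air after throw: [b1@5:R b2@6:L b4@9:R b3@12:L]
Beat 5 (R): throw ball1 h=5 -> lands@10:L; in-air after throw: [b2@6:L b4@9:R b1@10:L b3@12:L]
Beat 6 (L): throw ball2 h=2 -> lands@8:L; in-air after throw: [b2@8:L b4@9:R b1@10:L b3@12:L]
Beat 7 (R): throw ball5 h=8 -> lands@15:R; in-air after throw: [b2@8:L b4@9:R b1@10:L b3@12:L b5@15:R]
Beat 8 (L): throw ball2 h=5 -> lands@13:R; in-air after throw: [b4@9:R b1@10:L b3@12:L b2@13:R b5@15:R]
Beat 9 (R): throw ball4 h=5 -> lands@14:L; in-air after throw: [b1@10:L b3@12:L b2@13:R b4@14:L b5@15:R]
Beat 10 (L): throw ball1 h=1 -> lands@11:R; in-air after throw: [b1@11:R b3@12:L b2@13:R b4@14:L b5@15:R]
Ball 1: thrown@0 h=5 -> first land @5; rethrown@5 h=5 -> second land @10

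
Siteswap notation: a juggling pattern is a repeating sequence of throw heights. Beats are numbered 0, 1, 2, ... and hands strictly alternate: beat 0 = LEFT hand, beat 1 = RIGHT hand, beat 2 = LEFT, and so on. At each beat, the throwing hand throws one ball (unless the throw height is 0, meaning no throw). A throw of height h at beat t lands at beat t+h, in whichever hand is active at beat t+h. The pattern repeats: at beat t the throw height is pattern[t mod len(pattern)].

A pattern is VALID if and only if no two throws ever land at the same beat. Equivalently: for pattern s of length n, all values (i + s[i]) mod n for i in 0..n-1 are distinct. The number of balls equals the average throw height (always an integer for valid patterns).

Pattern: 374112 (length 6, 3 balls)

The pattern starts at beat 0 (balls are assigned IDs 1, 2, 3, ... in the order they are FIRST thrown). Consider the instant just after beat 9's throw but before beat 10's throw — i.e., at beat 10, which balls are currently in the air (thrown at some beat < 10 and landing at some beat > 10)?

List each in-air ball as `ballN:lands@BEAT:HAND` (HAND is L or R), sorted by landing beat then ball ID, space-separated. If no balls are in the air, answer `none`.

Beat 0 (L): throw ball1 h=3 -> lands@3:R; in-air after throw: [b1@3:R]
Beat 1 (R): throw ball2 h=7 -> lands@8:L; in-air after throw: [b1@3:R b2@8:L]
Beat 2 (L): throw ball3 h=4 -> lands@6:L; in-air after throw: [b1@3:R b3@6:L b2@8:L]
Beat 3 (R): throw ball1 h=1 -> lands@4:L; in-air after throw: [b1@4:L b3@6:L b2@8:L]
Beat 4 (L): throw ball1 h=1 -> lands@5:R; in-air after throw: [b1@5:R b3@6:L b2@8:L]
Beat 5 (R): throw ball1 h=2 -> lands@7:R; in-air after throw: [b3@6:L b1@7:R b2@8:L]
Beat 6 (L): throw ball3 h=3 -> lands@9:R; in-air after throw: [b1@7:R b2@8:L b3@9:R]
Beat 7 (R): throw ball1 h=7 -> lands@14:L; in-air after throw: [b2@8:L b3@9:R b1@14:L]
Beat 8 (L): throw ball2 h=4 -> lands@12:L; in-air after throw: [b3@9:R b2@12:L b1@14:L]
Beat 9 (R): throw ball3 h=1 -> lands@10:L; in-air after throw: [b3@10:L b2@12:L b1@14:L]
Beat 10 (L): throw ball3 h=1 -> lands@11:R; in-air after throw: [b3@11:R b2@12:L b1@14:L]

Answer: ball2:lands@12:L ball1:lands@14:L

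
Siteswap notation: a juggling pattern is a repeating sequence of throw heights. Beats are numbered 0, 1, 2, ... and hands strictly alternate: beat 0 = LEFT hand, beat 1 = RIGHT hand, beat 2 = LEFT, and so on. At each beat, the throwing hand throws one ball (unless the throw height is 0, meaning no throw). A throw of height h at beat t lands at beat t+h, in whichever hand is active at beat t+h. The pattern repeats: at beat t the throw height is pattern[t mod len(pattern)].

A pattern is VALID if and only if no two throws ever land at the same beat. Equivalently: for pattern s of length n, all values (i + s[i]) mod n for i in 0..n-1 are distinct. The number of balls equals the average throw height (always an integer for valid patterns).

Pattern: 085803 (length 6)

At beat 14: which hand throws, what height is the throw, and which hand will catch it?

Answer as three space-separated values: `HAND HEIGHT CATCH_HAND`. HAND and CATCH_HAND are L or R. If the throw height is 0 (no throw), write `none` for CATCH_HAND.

Answer: L 5 R

Derivation:
Beat 14: 14 mod 2 = 0, so hand = L
Throw height = pattern[14 mod 6] = pattern[2] = 5
Lands at beat 14+5=19, 19 mod 2 = 1, so catch hand = R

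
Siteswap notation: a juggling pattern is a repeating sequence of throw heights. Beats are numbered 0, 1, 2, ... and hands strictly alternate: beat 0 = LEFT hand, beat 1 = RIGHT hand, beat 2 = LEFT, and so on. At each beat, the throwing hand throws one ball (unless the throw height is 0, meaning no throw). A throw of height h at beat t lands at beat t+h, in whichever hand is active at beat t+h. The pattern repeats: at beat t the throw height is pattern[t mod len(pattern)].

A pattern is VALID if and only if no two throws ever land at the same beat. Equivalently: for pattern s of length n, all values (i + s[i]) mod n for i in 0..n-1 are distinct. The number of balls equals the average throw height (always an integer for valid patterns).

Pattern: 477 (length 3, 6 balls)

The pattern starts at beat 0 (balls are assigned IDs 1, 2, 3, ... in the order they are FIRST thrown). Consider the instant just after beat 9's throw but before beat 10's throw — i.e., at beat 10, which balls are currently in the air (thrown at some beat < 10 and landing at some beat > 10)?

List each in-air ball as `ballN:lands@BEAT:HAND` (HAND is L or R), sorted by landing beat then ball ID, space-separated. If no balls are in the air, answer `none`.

Answer: ball1:lands@11:R ball5:lands@12:L ball3:lands@13:R ball4:lands@14:L ball2:lands@15:R

Derivation:
Beat 0 (L): throw ball1 h=4 -> lands@4:L; in-air after throw: [b1@4:L]
Beat 1 (R): throw ball2 h=7 -> lands@8:L; in-air after throw: [b1@4:L b2@8:L]
Beat 2 (L): throw ball3 h=7 -> lands@9:R; in-air after throw: [b1@4:L b2@8:L b3@9:R]
Beat 3 (R): throw ball4 h=4 -> lands@7:R; in-air after throw: [b1@4:L b4@7:R b2@8:L b3@9:R]
Beat 4 (L): throw ball1 h=7 -> lands@11:R; in-air after throw: [b4@7:R b2@8:L b3@9:R b1@11:R]
Beat 5 (R): throw ball5 h=7 -> lands@12:L; in-air after throw: [b4@7:R b2@8:L b3@9:R b1@11:R b5@12:L]
Beat 6 (L): throw ball6 h=4 -> lands@10:L; in-air after throw: [b4@7:R b2@8:L b3@9:R b6@10:L b1@11:R b5@12:L]
Beat 7 (R): throw ball4 h=7 -> lands@14:L; in-air after throw: [b2@8:L b3@9:R b6@10:L b1@11:R b5@12:L b4@14:L]
Beat 8 (L): throw ball2 h=7 -> lands@15:R; in-air after throw: [b3@9:R b6@10:L b1@11:R b5@12:L b4@14:L b2@15:R]
Beat 9 (R): throw ball3 h=4 -> lands@13:R; in-air after throw: [b6@10:L b1@11:R b5@12:L b3@13:R b4@14:L b2@15:R]
Beat 10 (L): throw ball6 h=7 -> lands@17:R; in-air after throw: [b1@11:R b5@12:L b3@13:R b4@14:L b2@15:R b6@17:R]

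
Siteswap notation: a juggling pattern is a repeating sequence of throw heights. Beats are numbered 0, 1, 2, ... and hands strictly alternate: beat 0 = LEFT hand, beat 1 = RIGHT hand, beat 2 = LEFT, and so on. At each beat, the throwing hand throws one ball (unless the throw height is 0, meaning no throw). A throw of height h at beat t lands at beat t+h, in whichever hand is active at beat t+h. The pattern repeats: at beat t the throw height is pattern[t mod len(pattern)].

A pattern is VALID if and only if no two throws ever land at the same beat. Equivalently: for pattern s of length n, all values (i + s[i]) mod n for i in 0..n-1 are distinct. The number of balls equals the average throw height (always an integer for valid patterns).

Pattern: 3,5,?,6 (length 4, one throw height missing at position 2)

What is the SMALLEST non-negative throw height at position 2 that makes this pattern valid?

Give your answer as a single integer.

Answer: 2

Derivation:
i=0: (0 + 3) mod 4 = 3
i=1: (1 + 5) mod 4 = 2
i=2: s[i]=? (unknown)
i=3: (3 + 6) mod 4 = 1
Known residues: [1, 2, 3]; need a permutation of 0..3, so missing residue r = 0
Need (2 + s) mod 4 = 0; smallest s = (0 - 2) mod 4 = 2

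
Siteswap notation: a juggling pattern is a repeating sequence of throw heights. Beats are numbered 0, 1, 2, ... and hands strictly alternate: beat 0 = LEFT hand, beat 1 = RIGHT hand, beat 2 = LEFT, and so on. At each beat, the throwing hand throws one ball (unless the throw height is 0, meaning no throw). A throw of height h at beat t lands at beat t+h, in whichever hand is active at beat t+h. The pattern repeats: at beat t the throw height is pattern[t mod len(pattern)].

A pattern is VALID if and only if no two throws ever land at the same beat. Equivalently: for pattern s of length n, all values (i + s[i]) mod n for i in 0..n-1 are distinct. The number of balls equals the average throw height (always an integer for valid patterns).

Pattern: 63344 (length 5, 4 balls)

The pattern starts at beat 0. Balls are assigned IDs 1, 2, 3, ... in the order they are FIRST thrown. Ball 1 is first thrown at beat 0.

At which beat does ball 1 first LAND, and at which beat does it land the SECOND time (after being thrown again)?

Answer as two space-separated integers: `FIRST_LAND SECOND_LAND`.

Answer: 6 9

Derivation:
Beat 0 (L): throw ball1 h=6 -> lands@6:L; in-air after throw: [b1@6:L]
Beat 1 (R): throw ball2 h=3 -> lands@4:L; in-air after throw: [b2@4:L b1@6:L]
Beat 2 (L): throw ball3 h=3 -> lands@5:R; in-air after throw: [b2@4:L b3@5:R b1@6:L]
Beat 3 (R): throw ball4 h=4 -> lands@7:R; in-air after throw: [b2@4:L b3@5:R b1@6:L b4@7:R]
Beat 4 (L): throw ball2 h=4 -> lands@8:L; in-air after throw: [b3@5:R b1@6:L b4@7:R b2@8:L]
Beat 5 (R): throw ball3 h=6 -> lands@11:R; in-air after throw: [b1@6:L b4@7:R b2@8:L b3@11:R]
Beat 6 (L): throw ball1 h=3 -> lands@9:R; in-air after throw: [b4@7:R b2@8:L b1@9:R b3@11:R]
Beat 7 (R): throw ball4 h=3 -> lands@10:L; in-air after throw: [b2@8:L b1@9:R b4@10:L b3@11:R]
Beat 8 (L): throw ball2 h=4 -> lands@12:L; in-air after throw: [b1@9:R b4@10:L b3@11:R b2@12:L]
Beat 9 (R): throw ball1 h=4 -> lands@13:R; in-air after throw: [b4@10:L b3@11:R b2@12:L b1@13:R]
Ball 1: thrown@0 h=6 -> first land @6; rethrown@6 h=3 -> second land @9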